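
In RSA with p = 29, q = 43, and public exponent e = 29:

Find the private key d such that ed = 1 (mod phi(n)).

Step 1: n = 29 * 43 = 1247.
Step 2: phi(n) = 28 * 42 = 1176.
Step 3: Find d such that 29 * d = 1 (mod 1176).
Step 4: d = 29^(-1) mod 1176 = 365.
Verification: 29 * 365 = 10585 = 9 * 1176 + 1.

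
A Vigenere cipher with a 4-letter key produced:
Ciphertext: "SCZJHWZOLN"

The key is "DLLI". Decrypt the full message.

Step 1: Key 'DLLI' has length 4. Extended key: DLLIDLLIDL
Step 2: Decrypt each position:
  S(18) - D(3) = 15 = P
  C(2) - L(11) = 17 = R
  Z(25) - L(11) = 14 = O
  J(9) - I(8) = 1 = B
  H(7) - D(3) = 4 = E
  W(22) - L(11) = 11 = L
  Z(25) - L(11) = 14 = O
  O(14) - I(8) = 6 = G
  L(11) - D(3) = 8 = I
  N(13) - L(11) = 2 = C
Plaintext: PROBELOGIC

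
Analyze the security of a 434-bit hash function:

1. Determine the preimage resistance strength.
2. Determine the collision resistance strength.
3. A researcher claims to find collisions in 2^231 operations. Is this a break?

Step 1: Preimage resistance requires brute-force of 2^434 operations.
Step 2: Collision resistance (birthday bound) = 2^(434/2) = 2^217.
Step 3: The claimed attack costs 2^231 operations.
Step 4: Since 2^231 >= 2^217, the claimed attack is no faster than the generic birthday attack, so this does not break collision resistance.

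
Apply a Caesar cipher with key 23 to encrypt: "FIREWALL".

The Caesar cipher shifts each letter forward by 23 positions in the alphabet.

Step 1: For each letter, shift forward by 23 positions (mod 26).
  F (position 5) -> position (5+23) mod 26 = 2 -> C
  I (position 8) -> position (8+23) mod 26 = 5 -> F
  R (position 17) -> position (17+23) mod 26 = 14 -> O
  E (position 4) -> position (4+23) mod 26 = 1 -> B
  W (position 22) -> position (22+23) mod 26 = 19 -> T
  A (position 0) -> position (0+23) mod 26 = 23 -> X
  L (position 11) -> position (11+23) mod 26 = 8 -> I
  L (position 11) -> position (11+23) mod 26 = 8 -> I
Result: CFOBTXII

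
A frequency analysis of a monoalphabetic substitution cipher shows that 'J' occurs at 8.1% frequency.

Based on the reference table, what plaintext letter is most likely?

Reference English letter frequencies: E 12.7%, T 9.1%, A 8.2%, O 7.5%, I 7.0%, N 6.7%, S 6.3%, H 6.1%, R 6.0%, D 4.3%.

Step 1: The observed frequency is 8.1%.
Step 2: Compare with English frequencies:
  E: 12.7% (difference: 4.6%)
  T: 9.1% (difference: 1.0%)
  A: 8.2% (difference: 0.1%) <-- closest
  O: 7.5% (difference: 0.6%)
  I: 7.0% (difference: 1.1%)
  N: 6.7% (difference: 1.4%)
  S: 6.3% (difference: 1.8%)
  H: 6.1% (difference: 2.0%)
  R: 6.0% (difference: 2.1%)
  D: 4.3% (difference: 3.8%)
Step 3: 'J' most likely represents 'A' (frequency 8.2%).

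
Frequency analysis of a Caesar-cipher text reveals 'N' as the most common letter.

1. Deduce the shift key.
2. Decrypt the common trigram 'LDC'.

Step 1: In English, 'E' is the most frequent letter (12.7%).
Step 2: The most frequent ciphertext letter is 'N' (position 13).
Step 3: Shift = (13 - 4) mod 26 = 9.
Step 4: Decrypt 'LDC' by shifting back 9:
  L -> C
  D -> U
  C -> T
Step 5: 'LDC' decrypts to 'CUT'.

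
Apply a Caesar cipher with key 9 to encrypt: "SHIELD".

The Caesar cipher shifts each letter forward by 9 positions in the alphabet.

Step 1: For each letter, shift forward by 9 positions (mod 26).
  S (position 18) -> position (18+9) mod 26 = 1 -> B
  H (position 7) -> position (7+9) mod 26 = 16 -> Q
  I (position 8) -> position (8+9) mod 26 = 17 -> R
  E (position 4) -> position (4+9) mod 26 = 13 -> N
  L (position 11) -> position (11+9) mod 26 = 20 -> U
  D (position 3) -> position (3+9) mod 26 = 12 -> M
Result: BQRNUM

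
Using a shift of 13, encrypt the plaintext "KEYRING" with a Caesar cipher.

Step 1: For each letter, shift forward by 13 positions (mod 26).
  K (position 10) -> position (10+13) mod 26 = 23 -> X
  E (position 4) -> position (4+13) mod 26 = 17 -> R
  Y (position 24) -> position (24+13) mod 26 = 11 -> L
  R (position 17) -> position (17+13) mod 26 = 4 -> E
  I (position 8) -> position (8+13) mod 26 = 21 -> V
  N (position 13) -> position (13+13) mod 26 = 0 -> A
  G (position 6) -> position (6+13) mod 26 = 19 -> T
Result: XRLEVAT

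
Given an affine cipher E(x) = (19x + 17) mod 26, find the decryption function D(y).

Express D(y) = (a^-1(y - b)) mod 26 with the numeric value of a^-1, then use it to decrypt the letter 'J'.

Step 1: Find a^-1, the modular inverse of 19 mod 26.
Step 2: We need 19 * a^-1 = 1 (mod 26).
Step 3: 19 * 11 = 209 = 8 * 26 + 1, so a^-1 = 11.
Step 4: D(y) = 11(y - 17) mod 26.
Step 5: Apply to 'J' (y = 9): D(9) = 11 * (9 - 17) mod 26 = 11 * -8 mod 26 = 16 -> 'Q'.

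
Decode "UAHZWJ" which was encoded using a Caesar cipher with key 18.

Step 1: Reverse the shift by subtracting 18 from each letter position.
  U (position 20) -> position (20-18) mod 26 = 2 -> C
  A (position 0) -> position (0-18) mod 26 = 8 -> I
  H (position 7) -> position (7-18) mod 26 = 15 -> P
  Z (position 25) -> position (25-18) mod 26 = 7 -> H
  W (position 22) -> position (22-18) mod 26 = 4 -> E
  J (position 9) -> position (9-18) mod 26 = 17 -> R
Decrypted message: CIPHER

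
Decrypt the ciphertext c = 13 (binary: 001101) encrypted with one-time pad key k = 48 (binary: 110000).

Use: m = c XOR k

Step 1: XOR ciphertext with key:
  Ciphertext: 001101
  Key:        110000
  XOR:        111101
Step 2: Plaintext = 111101 = 61 in decimal.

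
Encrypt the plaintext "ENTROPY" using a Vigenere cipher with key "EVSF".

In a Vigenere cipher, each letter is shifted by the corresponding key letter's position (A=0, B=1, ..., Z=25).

Step 1: Repeat key to match plaintext length:
  Plaintext: ENTROPY
  Key:       EVSFEVS
Step 2: Encrypt each letter:
  E(4) + E(4) = (4+4) mod 26 = 8 = I
  N(13) + V(21) = (13+21) mod 26 = 8 = I
  T(19) + S(18) = (19+18) mod 26 = 11 = L
  R(17) + F(5) = (17+5) mod 26 = 22 = W
  O(14) + E(4) = (14+4) mod 26 = 18 = S
  P(15) + V(21) = (15+21) mod 26 = 10 = K
  Y(24) + S(18) = (24+18) mod 26 = 16 = Q
Ciphertext: IILWSKQ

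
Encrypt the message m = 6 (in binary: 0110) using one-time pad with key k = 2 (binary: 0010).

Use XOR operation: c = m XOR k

Step 1: Write out the XOR operation bit by bit:
  Message: 0110
  Key:     0010
  XOR:     0100
Step 2: Convert to decimal: 0100 = 4.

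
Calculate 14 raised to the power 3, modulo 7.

Step 1: Compute 14^3 mod 7 step by step, reducing modulo 7 at each step.
  14^1 mod 7 = 0
  14^2 mod 7 = (0 * 14) mod 7 = 0
  14^3 mod 7 = (0 * 14) mod 7 = 0
Step 2: Result = 0.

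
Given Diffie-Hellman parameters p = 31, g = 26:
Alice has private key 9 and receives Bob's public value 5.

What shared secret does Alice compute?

Step 1: s = B^a mod p = 5^9 mod 31.
  5^1 mod 31 = 5
  5^2 mod 31 = (5 * 5) mod 31 = 25
  5^3 mod 31 = (25 * 5) mod 31 = 1
  5^4 mod 31 = (1 * 5) mod 31 = 5
  5^5 mod 31 = (5 * 5) mod 31 = 25
  5^6 mod 31 = (25 * 5) mod 31 = 1
  5^7 mod 31 = (1 * 5) mod 31 = 5
  5^8 mod 31 = (5 * 5) mod 31 = 25
  5^9 mod 31 = (25 * 5) mod 31 = 1
Result: shared secret = 1.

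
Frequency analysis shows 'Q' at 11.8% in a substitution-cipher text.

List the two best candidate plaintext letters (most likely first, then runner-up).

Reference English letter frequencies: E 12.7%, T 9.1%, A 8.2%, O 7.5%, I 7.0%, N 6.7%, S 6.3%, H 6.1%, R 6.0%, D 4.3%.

Step 1: Observed frequency of 'Q' is 11.8%.
Step 2: Compute distances to each reference frequency and sort:
  E (12.7%): difference = 0.9% <-- BEST
  T (9.1%): difference = 2.7% <-- RUNNER-UP
  A (8.2%): difference = 3.6%
  O (7.5%): difference = 4.3%
  I (7.0%): difference = 4.8%
Step 3: Most likely is 'E' (12.7%, diff 0.9%); second most likely is 'T' (9.1%, diff 2.7%).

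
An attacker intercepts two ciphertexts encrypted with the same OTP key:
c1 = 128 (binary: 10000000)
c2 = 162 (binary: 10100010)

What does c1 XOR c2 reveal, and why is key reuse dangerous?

Step 1: c1 XOR c2 = (m1 XOR k) XOR (m2 XOR k).
Step 2: By XOR associativity/commutativity: = m1 XOR m2 XOR k XOR k = m1 XOR m2.
Step 3: 10000000 XOR 10100010 = 00100010 = 34.
Step 4: The key cancels out! An attacker learns m1 XOR m2 = 34, revealing the relationship between plaintexts.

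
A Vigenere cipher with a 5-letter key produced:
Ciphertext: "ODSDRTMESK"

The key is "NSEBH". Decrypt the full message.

Step 1: Key 'NSEBH' has length 5. Extended key: NSEBHNSEBH
Step 2: Decrypt each position:
  O(14) - N(13) = 1 = B
  D(3) - S(18) = 11 = L
  S(18) - E(4) = 14 = O
  D(3) - B(1) = 2 = C
  R(17) - H(7) = 10 = K
  T(19) - N(13) = 6 = G
  M(12) - S(18) = 20 = U
  E(4) - E(4) = 0 = A
  S(18) - B(1) = 17 = R
  K(10) - H(7) = 3 = D
Plaintext: BLOCKGUARD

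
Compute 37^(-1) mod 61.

Step 1: We need x such that 37 * x = 1 (mod 61).
Step 2: Using the extended Euclidean algorithm or trial:
  37 * 33 = 1221 = 20 * 61 + 1.
Step 3: Since 1221 mod 61 = 1, the inverse is x = 33.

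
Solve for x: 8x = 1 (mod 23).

Step 1: We need x such that 8 * x = 1 (mod 23).
Step 2: Using the extended Euclidean algorithm or trial:
  8 * 3 = 24 = 1 * 23 + 1.
Step 3: Since 24 mod 23 = 1, the inverse is x = 3.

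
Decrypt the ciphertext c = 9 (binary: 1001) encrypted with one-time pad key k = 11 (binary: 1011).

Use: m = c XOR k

Step 1: XOR ciphertext with key:
  Ciphertext: 1001
  Key:        1011
  XOR:        0010
Step 2: Plaintext = 0010 = 2 in decimal.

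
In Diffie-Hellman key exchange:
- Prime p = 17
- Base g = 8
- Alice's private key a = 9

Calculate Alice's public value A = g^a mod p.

Step 1: A = g^a mod p = 8^9 mod 17.
  8^1 mod 17 = 8
  8^2 mod 17 = (8 * 8) mod 17 = 13
  8^3 mod 17 = (13 * 8) mod 17 = 2
  8^4 mod 17 = (2 * 8) mod 17 = 16
  8^5 mod 17 = (16 * 8) mod 17 = 9
  8^6 mod 17 = (9 * 8) mod 17 = 4
  8^7 mod 17 = (4 * 8) mod 17 = 15
  8^8 mod 17 = (15 * 8) mod 17 = 1
  8^9 mod 17 = (1 * 8) mod 17 = 8
Result: A = 8.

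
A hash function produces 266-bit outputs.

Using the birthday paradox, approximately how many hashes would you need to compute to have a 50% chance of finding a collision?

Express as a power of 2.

Step 1: The birthday paradox gives collision probability ~50% after sqrt(2^n) = 2^(n/2) hashes.
Step 2: For 266-bit output: 2^(266/2) = 2^133.
Step 3: Approximately 2^133 hash computations needed.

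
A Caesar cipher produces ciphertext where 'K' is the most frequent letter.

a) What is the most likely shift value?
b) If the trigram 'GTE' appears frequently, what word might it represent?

Step 1: In English, 'E' is the most frequent letter (12.7%).
Step 2: The most frequent ciphertext letter is 'K' (position 10).
Step 3: Shift = (10 - 4) mod 26 = 6.
Step 4: Decrypt 'GTE' by shifting back 6:
  G -> A
  T -> N
  E -> Y
Step 5: 'GTE' decrypts to 'ANY'.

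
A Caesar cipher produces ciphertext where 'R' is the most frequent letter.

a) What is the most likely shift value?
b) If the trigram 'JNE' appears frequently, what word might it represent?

Step 1: In English, 'E' is the most frequent letter (12.7%).
Step 2: The most frequent ciphertext letter is 'R' (position 17).
Step 3: Shift = (17 - 4) mod 26 = 13.
Step 4: Decrypt 'JNE' by shifting back 13:
  J -> W
  N -> A
  E -> R
Step 5: 'JNE' decrypts to 'WAR'.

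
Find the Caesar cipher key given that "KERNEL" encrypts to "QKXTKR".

Step 1: Compare first letters: K (position 10) -> Q (position 16).
Step 2: Shift = (16 - 10) mod 26 = 6.
The shift value is 6.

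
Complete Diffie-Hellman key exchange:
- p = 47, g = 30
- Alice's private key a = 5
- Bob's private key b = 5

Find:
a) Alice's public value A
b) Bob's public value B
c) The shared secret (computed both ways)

Step 1: A = g^a mod p = 30^5 mod 47 = 13.
Step 2: B = g^b mod p = 30^5 mod 47 = 13.
Step 3: Alice computes s = B^a mod p = 13^5 mod 47 = 40.
Step 4: Bob computes s = A^b mod p = 13^5 mod 47 = 40.
Both sides agree: shared secret = 40.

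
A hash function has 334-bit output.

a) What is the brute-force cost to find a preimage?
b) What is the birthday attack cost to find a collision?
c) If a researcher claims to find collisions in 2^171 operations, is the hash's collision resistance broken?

Step 1: Preimage resistance requires brute-force of 2^334 operations.
Step 2: Collision resistance (birthday bound) = 2^(334/2) = 2^167.
Step 3: The claimed attack costs 2^171 operations.
Step 4: Since 2^171 >= 2^167, the claimed attack is no faster than the generic birthday attack, so this does not break collision resistance.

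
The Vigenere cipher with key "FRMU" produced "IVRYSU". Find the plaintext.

Step 1: Extend key: FRMUFR
Step 2: Decrypt each letter (c - k) mod 26:
  I(8) - F(5) = (8-5) mod 26 = 3 = D
  V(21) - R(17) = (21-17) mod 26 = 4 = E
  R(17) - M(12) = (17-12) mod 26 = 5 = F
  Y(24) - U(20) = (24-20) mod 26 = 4 = E
  S(18) - F(5) = (18-5) mod 26 = 13 = N
  U(20) - R(17) = (20-17) mod 26 = 3 = D
Plaintext: DEFEND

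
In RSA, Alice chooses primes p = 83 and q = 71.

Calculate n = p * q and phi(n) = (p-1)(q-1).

Step 1: n = p * q = 83 * 71 = 5893.
Step 2: phi(n) = (p-1)(q-1) = 82 * 70 = 5740.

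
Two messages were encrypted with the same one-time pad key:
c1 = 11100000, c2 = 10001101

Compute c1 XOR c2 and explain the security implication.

Step 1: c1 XOR c2 = (m1 XOR k) XOR (m2 XOR k).
Step 2: By XOR associativity/commutativity: = m1 XOR m2 XOR k XOR k = m1 XOR m2.
Step 3: 11100000 XOR 10001101 = 01101101 = 109.
Step 4: The key cancels out! An attacker learns m1 XOR m2 = 109, revealing the relationship between plaintexts.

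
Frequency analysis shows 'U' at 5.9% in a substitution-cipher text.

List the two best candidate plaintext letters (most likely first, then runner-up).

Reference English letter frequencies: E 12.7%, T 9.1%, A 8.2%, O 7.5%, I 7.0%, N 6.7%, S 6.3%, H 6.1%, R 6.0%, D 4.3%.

Step 1: Observed frequency of 'U' is 5.9%.
Step 2: Compute distances to each reference frequency and sort:
  R (6.0%): difference = 0.1% <-- BEST
  H (6.1%): difference = 0.2% <-- RUNNER-UP
  S (6.3%): difference = 0.4%
  N (6.7%): difference = 0.8%
  I (7.0%): difference = 1.1%
Step 3: Most likely is 'R' (6.0%, diff 0.1%); second most likely is 'H' (6.1%, diff 0.2%).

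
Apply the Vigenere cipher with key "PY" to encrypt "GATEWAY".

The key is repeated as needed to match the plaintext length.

Step 1: Repeat key to match plaintext length:
  Plaintext: GATEWAY
  Key:       PYPYPYP
Step 2: Encrypt each letter:
  G(6) + P(15) = (6+15) mod 26 = 21 = V
  A(0) + Y(24) = (0+24) mod 26 = 24 = Y
  T(19) + P(15) = (19+15) mod 26 = 8 = I
  E(4) + Y(24) = (4+24) mod 26 = 2 = C
  W(22) + P(15) = (22+15) mod 26 = 11 = L
  A(0) + Y(24) = (0+24) mod 26 = 24 = Y
  Y(24) + P(15) = (24+15) mod 26 = 13 = N
Ciphertext: VYICLYN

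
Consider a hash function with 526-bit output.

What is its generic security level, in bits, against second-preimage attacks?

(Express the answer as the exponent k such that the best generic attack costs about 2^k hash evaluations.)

Step 1: The hash has a 526-bit output.
Step 2: Second-preimage resistance means: given a specific input x, it should be infeasible to find a different y with h(y) = h(x).
With a 526-bit output, a generic search for a second preimage costs about 2^526 evaluations (each trial matches the fixed target with probability 2^-526).
Step 3: Security level = 526 bits.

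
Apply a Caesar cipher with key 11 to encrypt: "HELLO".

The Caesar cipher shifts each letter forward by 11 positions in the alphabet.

Step 1: For each letter, shift forward by 11 positions (mod 26).
  H (position 7) -> position (7+11) mod 26 = 18 -> S
  E (position 4) -> position (4+11) mod 26 = 15 -> P
  L (position 11) -> position (11+11) mod 26 = 22 -> W
  L (position 11) -> position (11+11) mod 26 = 22 -> W
  O (position 14) -> position (14+11) mod 26 = 25 -> Z
Result: SPWWZ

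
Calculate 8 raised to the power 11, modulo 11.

Step 1: Compute 8^11 mod 11 step by step, reducing modulo 11 at each step.
  8^1 mod 11 = 8
  8^2 mod 11 = (8 * 8) mod 11 = 9
  8^3 mod 11 = (9 * 8) mod 11 = 6
  8^4 mod 11 = (6 * 8) mod 11 = 4
  8^5 mod 11 = (4 * 8) mod 11 = 10
  8^6 mod 11 = (10 * 8) mod 11 = 3
  8^7 mod 11 = (3 * 8) mod 11 = 2
  8^8 mod 11 = (2 * 8) mod 11 = 5
  8^9 mod 11 = (5 * 8) mod 11 = 7
  8^10 mod 11 = (7 * 8) mod 11 = 1
  8^11 mod 11 = (1 * 8) mod 11 = 8
Step 2: Result = 8.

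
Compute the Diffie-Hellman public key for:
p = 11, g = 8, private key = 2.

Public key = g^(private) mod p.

Step 1: A = g^a mod p = 8^2 mod 11.
  8^1 mod 11 = 8
  8^2 mod 11 = (8 * 8) mod 11 = 9
Result: A = 9.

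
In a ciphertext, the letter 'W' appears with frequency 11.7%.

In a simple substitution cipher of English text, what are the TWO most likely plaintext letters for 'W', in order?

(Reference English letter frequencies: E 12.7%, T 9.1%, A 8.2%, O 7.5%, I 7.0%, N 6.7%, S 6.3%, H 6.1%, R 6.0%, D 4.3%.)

Step 1: Observed frequency of 'W' is 11.7%.
Step 2: Compute distances to each reference frequency and sort:
  E (12.7%): difference = 1.0% <-- BEST
  T (9.1%): difference = 2.6% <-- RUNNER-UP
  A (8.2%): difference = 3.5%
  O (7.5%): difference = 4.2%
  I (7.0%): difference = 4.7%
Step 3: Most likely is 'E' (12.7%, diff 1.0%); second most likely is 'T' (9.1%, diff 2.6%).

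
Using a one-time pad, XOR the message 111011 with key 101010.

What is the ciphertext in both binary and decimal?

Step 1: Write out the XOR operation bit by bit:
  Message: 111011
  Key:     101010
  XOR:     010001
Step 2: Convert to decimal: 010001 = 17.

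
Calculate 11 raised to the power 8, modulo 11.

Step 1: Compute 11^8 mod 11 step by step, reducing modulo 11 at each step.
  11^1 mod 11 = 0
  11^2 mod 11 = (0 * 11) mod 11 = 0
  11^3 mod 11 = (0 * 11) mod 11 = 0
  11^4 mod 11 = (0 * 11) mod 11 = 0
  11^5 mod 11 = (0 * 11) mod 11 = 0
  11^6 mod 11 = (0 * 11) mod 11 = 0
  11^7 mod 11 = (0 * 11) mod 11 = 0
  11^8 mod 11 = (0 * 11) mod 11 = 0
Step 2: Result = 0.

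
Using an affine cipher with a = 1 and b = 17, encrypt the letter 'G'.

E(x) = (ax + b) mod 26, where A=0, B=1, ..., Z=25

Step 1: Convert 'G' to number: x = 6.
Step 2: E(6) = (1 * 6 + 17) mod 26 = 23 mod 26 = 23.
Step 3: Convert 23 back to letter: X.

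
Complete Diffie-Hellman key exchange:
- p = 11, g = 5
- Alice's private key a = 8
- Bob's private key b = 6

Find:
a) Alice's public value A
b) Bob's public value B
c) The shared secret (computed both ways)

Step 1: A = g^a mod p = 5^8 mod 11 = 4.
Step 2: B = g^b mod p = 5^6 mod 11 = 5.
Step 3: Alice computes s = B^a mod p = 5^8 mod 11 = 4.
Step 4: Bob computes s = A^b mod p = 4^6 mod 11 = 4.
Both sides agree: shared secret = 4.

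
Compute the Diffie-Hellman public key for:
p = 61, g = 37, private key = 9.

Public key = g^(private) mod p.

Step 1: A = g^a mod p = 37^9 mod 61.
  37^1 mod 61 = 37
  37^2 mod 61 = (37 * 37) mod 61 = 27
  37^3 mod 61 = (27 * 37) mod 61 = 23
  37^4 mod 61 = (23 * 37) mod 61 = 58
  37^5 mod 61 = (58 * 37) mod 61 = 11
  37^6 mod 61 = (11 * 37) mod 61 = 41
  37^7 mod 61 = (41 * 37) mod 61 = 53
  37^8 mod 61 = (53 * 37) mod 61 = 9
  37^9 mod 61 = (9 * 37) mod 61 = 28
Result: A = 28.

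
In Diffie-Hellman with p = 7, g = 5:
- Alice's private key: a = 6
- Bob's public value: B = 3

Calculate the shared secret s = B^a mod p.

Step 1: s = B^a mod p = 3^6 mod 7.
  3^1 mod 7 = 3
  3^2 mod 7 = (3 * 3) mod 7 = 2
  3^3 mod 7 = (2 * 3) mod 7 = 6
  3^4 mod 7 = (6 * 3) mod 7 = 4
  3^5 mod 7 = (4 * 3) mod 7 = 5
  3^6 mod 7 = (5 * 3) mod 7 = 1
Result: shared secret = 1.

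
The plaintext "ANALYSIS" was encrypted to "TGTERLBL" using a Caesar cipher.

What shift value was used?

Step 1: Compare first letters: A (position 0) -> T (position 19).
Step 2: Shift = (19 - 0) mod 26 = 19.
The shift value is 19.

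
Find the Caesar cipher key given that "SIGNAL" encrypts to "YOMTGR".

Step 1: Compare first letters: S (position 18) -> Y (position 24).
Step 2: Shift = (24 - 18) mod 26 = 6.
The shift value is 6.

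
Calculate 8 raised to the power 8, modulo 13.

Step 1: Compute 8^8 mod 13 step by step, reducing modulo 13 at each step.
  8^1 mod 13 = 8
  8^2 mod 13 = (8 * 8) mod 13 = 12
  8^3 mod 13 = (12 * 8) mod 13 = 5
  8^4 mod 13 = (5 * 8) mod 13 = 1
  8^5 mod 13 = (1 * 8) mod 13 = 8
  8^6 mod 13 = (8 * 8) mod 13 = 12
  8^7 mod 13 = (12 * 8) mod 13 = 5
  8^8 mod 13 = (5 * 8) mod 13 = 1
Step 2: Result = 1.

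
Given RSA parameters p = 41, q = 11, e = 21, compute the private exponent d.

Step 1: n = 41 * 11 = 451.
Step 2: phi(n) = 40 * 10 = 400.
Step 3: Find d such that 21 * d = 1 (mod 400).
Step 4: d = 21^(-1) mod 400 = 381.
Verification: 21 * 381 = 8001 = 20 * 400 + 1.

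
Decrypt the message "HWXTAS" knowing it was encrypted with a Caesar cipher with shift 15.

Step 1: Reverse the shift by subtracting 15 from each letter position.
  H (position 7) -> position (7-15) mod 26 = 18 -> S
  W (position 22) -> position (22-15) mod 26 = 7 -> H
  X (position 23) -> position (23-15) mod 26 = 8 -> I
  T (position 19) -> position (19-15) mod 26 = 4 -> E
  A (position 0) -> position (0-15) mod 26 = 11 -> L
  S (position 18) -> position (18-15) mod 26 = 3 -> D
Decrypted message: SHIELD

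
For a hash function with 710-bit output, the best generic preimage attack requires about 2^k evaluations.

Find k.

Step 1: The hash has a 710-bit output.
Step 2: Preimage resistance means: given a digest h(x), it should be infeasible to find any input that hashes to it.
With a 710-bit output there are 2^710 possible digests, so a generic brute-force preimage search costs about 2^710 evaluations.
Step 3: Security level = 710 bits.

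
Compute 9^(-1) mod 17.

Step 1: We need x such that 9 * x = 1 (mod 17).
Step 2: Using the extended Euclidean algorithm or trial:
  9 * 2 = 18 = 1 * 17 + 1.
Step 3: Since 18 mod 17 = 1, the inverse is x = 2.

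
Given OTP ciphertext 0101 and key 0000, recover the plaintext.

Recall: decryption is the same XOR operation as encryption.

Step 1: XOR ciphertext with key:
  Ciphertext: 0101
  Key:        0000
  XOR:        0101
Step 2: Plaintext = 0101 = 5 in decimal.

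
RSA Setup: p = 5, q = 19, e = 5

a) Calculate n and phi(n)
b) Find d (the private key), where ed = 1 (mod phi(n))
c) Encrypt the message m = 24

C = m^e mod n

Step 1: n = 5 * 19 = 95.
Step 2: phi(n) = (5-1)(19-1) = 4 * 18 = 72.
Step 3: Find d = 5^(-1) mod 72 = 29.
  Verify: 5 * 29 = 145 = 1 (mod 72).
Step 4: C = 24^5 mod 95 = 9.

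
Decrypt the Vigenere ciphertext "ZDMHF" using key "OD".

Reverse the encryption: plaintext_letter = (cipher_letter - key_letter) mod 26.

Step 1: Extend key: ODODO
Step 2: Decrypt each letter (c - k) mod 26:
  Z(25) - O(14) = (25-14) mod 26 = 11 = L
  D(3) - D(3) = (3-3) mod 26 = 0 = A
  M(12) - O(14) = (12-14) mod 26 = 24 = Y
  H(7) - D(3) = (7-3) mod 26 = 4 = E
  F(5) - O(14) = (5-14) mod 26 = 17 = R
Plaintext: LAYER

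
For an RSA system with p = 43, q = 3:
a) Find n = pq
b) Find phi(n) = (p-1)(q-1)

Step 1: n = p * q = 43 * 3 = 129.
Step 2: phi(n) = (p-1)(q-1) = 42 * 2 = 84.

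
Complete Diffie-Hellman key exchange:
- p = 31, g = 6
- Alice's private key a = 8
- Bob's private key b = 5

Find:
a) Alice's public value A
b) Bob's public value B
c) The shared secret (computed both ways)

Step 1: A = g^a mod p = 6^8 mod 31 = 5.
Step 2: B = g^b mod p = 6^5 mod 31 = 26.
Step 3: Alice computes s = B^a mod p = 26^8 mod 31 = 25.
Step 4: Bob computes s = A^b mod p = 5^5 mod 31 = 25.
Both sides agree: shared secret = 25.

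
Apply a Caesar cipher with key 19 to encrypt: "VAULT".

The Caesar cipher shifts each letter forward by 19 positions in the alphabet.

Step 1: For each letter, shift forward by 19 positions (mod 26).
  V (position 21) -> position (21+19) mod 26 = 14 -> O
  A (position 0) -> position (0+19) mod 26 = 19 -> T
  U (position 20) -> position (20+19) mod 26 = 13 -> N
  L (position 11) -> position (11+19) mod 26 = 4 -> E
  T (position 19) -> position (19+19) mod 26 = 12 -> M
Result: OTNEM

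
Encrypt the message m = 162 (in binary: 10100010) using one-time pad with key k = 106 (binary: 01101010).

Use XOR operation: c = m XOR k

Step 1: Write out the XOR operation bit by bit:
  Message: 10100010
  Key:     01101010
  XOR:     11001000
Step 2: Convert to decimal: 11001000 = 200.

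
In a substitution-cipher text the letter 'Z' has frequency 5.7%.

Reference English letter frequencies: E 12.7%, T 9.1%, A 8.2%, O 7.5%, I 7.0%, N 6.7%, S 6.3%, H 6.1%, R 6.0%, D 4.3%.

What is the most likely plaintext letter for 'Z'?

Step 1: The observed frequency is 5.7%.
Step 2: Compare with English frequencies:
  E: 12.7% (difference: 7.0%)
  T: 9.1% (difference: 3.4%)
  A: 8.2% (difference: 2.5%)
  O: 7.5% (difference: 1.8%)
  I: 7.0% (difference: 1.3%)
  N: 6.7% (difference: 1.0%)
  S: 6.3% (difference: 0.6%)
  H: 6.1% (difference: 0.4%)
  R: 6.0% (difference: 0.3%) <-- closest
  D: 4.3% (difference: 1.4%)
Step 3: 'Z' most likely represents 'R' (frequency 6.0%).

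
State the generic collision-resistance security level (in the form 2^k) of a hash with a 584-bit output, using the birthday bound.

Step 1: The birthday paradox gives collision probability ~50% after sqrt(2^n) = 2^(n/2) hashes.
Step 2: For 584-bit output: 2^(584/2) = 2^292.
Step 3: Approximately 2^292 hash computations needed.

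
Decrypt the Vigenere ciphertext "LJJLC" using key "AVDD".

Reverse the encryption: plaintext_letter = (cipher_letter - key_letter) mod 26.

Step 1: Extend key: AVDDA
Step 2: Decrypt each letter (c - k) mod 26:
  L(11) - A(0) = (11-0) mod 26 = 11 = L
  J(9) - V(21) = (9-21) mod 26 = 14 = O
  J(9) - D(3) = (9-3) mod 26 = 6 = G
  L(11) - D(3) = (11-3) mod 26 = 8 = I
  C(2) - A(0) = (2-0) mod 26 = 2 = C
Plaintext: LOGIC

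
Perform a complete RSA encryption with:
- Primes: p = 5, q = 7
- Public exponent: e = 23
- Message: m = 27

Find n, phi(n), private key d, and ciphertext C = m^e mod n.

Step 1: n = 5 * 7 = 35.
Step 2: phi(n) = (5-1)(7-1) = 4 * 6 = 24.
Step 3: Find d = 23^(-1) mod 24 = 23.
  Verify: 23 * 23 = 529 = 1 (mod 24).
Step 4: C = 27^23 mod 35 = 13.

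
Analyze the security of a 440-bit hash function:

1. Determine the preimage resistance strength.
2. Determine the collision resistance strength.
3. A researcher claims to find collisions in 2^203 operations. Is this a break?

Step 1: Preimage resistance requires brute-force of 2^440 operations.
Step 2: Collision resistance (birthday bound) = 2^(440/2) = 2^220.
Step 3: The claimed attack costs 2^203 operations.
Step 4: Since 2^203 < 2^220, the claimed attack beats the generic birthday bound, so collision resistance is broken.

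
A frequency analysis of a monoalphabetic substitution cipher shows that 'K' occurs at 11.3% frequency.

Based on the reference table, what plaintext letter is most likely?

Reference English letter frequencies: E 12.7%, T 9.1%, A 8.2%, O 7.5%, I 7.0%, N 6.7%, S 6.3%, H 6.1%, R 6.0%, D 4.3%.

Step 1: The observed frequency is 11.3%.
Step 2: Compare with English frequencies:
  E: 12.7% (difference: 1.4%) <-- closest
  T: 9.1% (difference: 2.2%)
  A: 8.2% (difference: 3.1%)
  O: 7.5% (difference: 3.8%)
  I: 7.0% (difference: 4.3%)
  N: 6.7% (difference: 4.6%)
  S: 6.3% (difference: 5.0%)
  H: 6.1% (difference: 5.2%)
  R: 6.0% (difference: 5.3%)
  D: 4.3% (difference: 7.0%)
Step 3: 'K' most likely represents 'E' (frequency 12.7%).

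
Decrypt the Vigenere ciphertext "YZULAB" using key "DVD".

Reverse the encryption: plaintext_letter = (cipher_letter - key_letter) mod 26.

Step 1: Extend key: DVDDVD
Step 2: Decrypt each letter (c - k) mod 26:
  Y(24) - D(3) = (24-3) mod 26 = 21 = V
  Z(25) - V(21) = (25-21) mod 26 = 4 = E
  U(20) - D(3) = (20-3) mod 26 = 17 = R
  L(11) - D(3) = (11-3) mod 26 = 8 = I
  A(0) - V(21) = (0-21) mod 26 = 5 = F
  B(1) - D(3) = (1-3) mod 26 = 24 = Y
Plaintext: VERIFY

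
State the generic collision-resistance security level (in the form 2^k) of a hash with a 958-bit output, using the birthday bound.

Step 1: The birthday paradox gives collision probability ~50% after sqrt(2^n) = 2^(n/2) hashes.
Step 2: For 958-bit output: 2^(958/2) = 2^479.
Step 3: Approximately 2^479 hash computations needed.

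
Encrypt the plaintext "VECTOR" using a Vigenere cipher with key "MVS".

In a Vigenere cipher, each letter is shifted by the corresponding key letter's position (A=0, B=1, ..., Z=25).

Step 1: Repeat key to match plaintext length:
  Plaintext: VECTOR
  Key:       MVSMVS
Step 2: Encrypt each letter:
  V(21) + M(12) = (21+12) mod 26 = 7 = H
  E(4) + V(21) = (4+21) mod 26 = 25 = Z
  C(2) + S(18) = (2+18) mod 26 = 20 = U
  T(19) + M(12) = (19+12) mod 26 = 5 = F
  O(14) + V(21) = (14+21) mod 26 = 9 = J
  R(17) + S(18) = (17+18) mod 26 = 9 = J
Ciphertext: HZUFJJ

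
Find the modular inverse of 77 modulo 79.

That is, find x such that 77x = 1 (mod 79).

Step 1: We need x such that 77 * x = 1 (mod 79).
Step 2: Using the extended Euclidean algorithm or trial:
  77 * 39 = 3003 = 38 * 79 + 1.
Step 3: Since 3003 mod 79 = 1, the inverse is x = 39.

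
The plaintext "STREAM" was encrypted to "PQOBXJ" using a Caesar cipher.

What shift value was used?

Step 1: Compare first letters: S (position 18) -> P (position 15).
Step 2: Shift = (15 - 18) mod 26 = 23.
The shift value is 23.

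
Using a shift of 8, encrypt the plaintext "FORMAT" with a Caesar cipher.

Step 1: For each letter, shift forward by 8 positions (mod 26).
  F (position 5) -> position (5+8) mod 26 = 13 -> N
  O (position 14) -> position (14+8) mod 26 = 22 -> W
  R (position 17) -> position (17+8) mod 26 = 25 -> Z
  M (position 12) -> position (12+8) mod 26 = 20 -> U
  A (position 0) -> position (0+8) mod 26 = 8 -> I
  T (position 19) -> position (19+8) mod 26 = 1 -> B
Result: NWZUIB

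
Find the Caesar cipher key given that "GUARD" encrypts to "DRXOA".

Step 1: Compare first letters: G (position 6) -> D (position 3).
Step 2: Shift = (3 - 6) mod 26 = 23.
The shift value is 23.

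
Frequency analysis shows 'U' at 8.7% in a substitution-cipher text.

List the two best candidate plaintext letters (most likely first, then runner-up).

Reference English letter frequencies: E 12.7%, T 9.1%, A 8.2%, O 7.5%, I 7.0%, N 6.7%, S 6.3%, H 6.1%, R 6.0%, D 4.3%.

Step 1: Observed frequency of 'U' is 8.7%.
Step 2: Compute distances to each reference frequency and sort:
  T (9.1%): difference = 0.4% <-- BEST
  A (8.2%): difference = 0.5% <-- RUNNER-UP
  O (7.5%): difference = 1.2%
  I (7.0%): difference = 1.7%
  N (6.7%): difference = 2.0%
Step 3: Most likely is 'T' (9.1%, diff 0.4%); second most likely is 'A' (8.2%, diff 0.5%).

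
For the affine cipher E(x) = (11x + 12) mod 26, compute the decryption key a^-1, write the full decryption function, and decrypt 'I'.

Step 1: Find a^-1, the modular inverse of 11 mod 26.
Step 2: We need 11 * a^-1 = 1 (mod 26).
Step 3: 11 * 19 = 209 = 8 * 26 + 1, so a^-1 = 19.
Step 4: D(y) = 19(y - 12) mod 26.
Step 5: Apply to 'I' (y = 8): D(8) = 19 * (8 - 12) mod 26 = 19 * -4 mod 26 = 2 -> 'C'.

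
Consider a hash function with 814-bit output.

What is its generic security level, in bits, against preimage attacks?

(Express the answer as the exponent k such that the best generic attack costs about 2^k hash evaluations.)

Step 1: The hash has a 814-bit output.
Step 2: Preimage resistance means: given a digest h(x), it should be infeasible to find any input that hashes to it.
With a 814-bit output there are 2^814 possible digests, so a generic brute-force preimage search costs about 2^814 evaluations.
Step 3: Security level = 814 bits.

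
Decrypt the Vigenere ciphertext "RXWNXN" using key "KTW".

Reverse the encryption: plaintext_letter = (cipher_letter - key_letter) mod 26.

Step 1: Extend key: KTWKTW
Step 2: Decrypt each letter (c - k) mod 26:
  R(17) - K(10) = (17-10) mod 26 = 7 = H
  X(23) - T(19) = (23-19) mod 26 = 4 = E
  W(22) - W(22) = (22-22) mod 26 = 0 = A
  N(13) - K(10) = (13-10) mod 26 = 3 = D
  X(23) - T(19) = (23-19) mod 26 = 4 = E
  N(13) - W(22) = (13-22) mod 26 = 17 = R
Plaintext: HEADER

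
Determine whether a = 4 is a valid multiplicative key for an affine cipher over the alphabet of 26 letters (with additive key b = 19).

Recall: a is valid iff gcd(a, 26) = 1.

Step 1: Compute gcd(4, 26).
Step 2: gcd(4, 26) = 2.
Since gcd = 2 != 1, 4 shares a common factor with 26, so it cannot be used.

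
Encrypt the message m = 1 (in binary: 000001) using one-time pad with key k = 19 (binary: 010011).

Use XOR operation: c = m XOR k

Step 1: Write out the XOR operation bit by bit:
  Message: 000001
  Key:     010011
  XOR:     010010
Step 2: Convert to decimal: 010010 = 18.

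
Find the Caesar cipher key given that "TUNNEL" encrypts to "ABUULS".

Step 1: Compare first letters: T (position 19) -> A (position 0).
Step 2: Shift = (0 - 19) mod 26 = 7.
The shift value is 7.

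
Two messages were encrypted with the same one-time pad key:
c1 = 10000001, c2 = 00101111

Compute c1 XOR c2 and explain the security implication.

Step 1: c1 XOR c2 = (m1 XOR k) XOR (m2 XOR k).
Step 2: By XOR associativity/commutativity: = m1 XOR m2 XOR k XOR k = m1 XOR m2.
Step 3: 10000001 XOR 00101111 = 10101110 = 174.
Step 4: The key cancels out! An attacker learns m1 XOR m2 = 174, revealing the relationship between plaintexts.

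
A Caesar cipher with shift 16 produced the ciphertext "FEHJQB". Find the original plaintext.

Step 1: Reverse the shift by subtracting 16 from each letter position.
  F (position 5) -> position (5-16) mod 26 = 15 -> P
  E (position 4) -> position (4-16) mod 26 = 14 -> O
  H (position 7) -> position (7-16) mod 26 = 17 -> R
  J (position 9) -> position (9-16) mod 26 = 19 -> T
  Q (position 16) -> position (16-16) mod 26 = 0 -> A
  B (position 1) -> position (1-16) mod 26 = 11 -> L
Decrypted message: PORTAL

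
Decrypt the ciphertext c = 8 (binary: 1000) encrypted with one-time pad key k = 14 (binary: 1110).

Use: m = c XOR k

Step 1: XOR ciphertext with key:
  Ciphertext: 1000
  Key:        1110
  XOR:        0110
Step 2: Plaintext = 0110 = 6 in decimal.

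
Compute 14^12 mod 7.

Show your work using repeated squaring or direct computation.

Step 1: Compute 14^12 mod 7 step by step, reducing modulo 7 at each step.
  14^1 mod 7 = 0
  14^2 mod 7 = (0 * 14) mod 7 = 0
  14^3 mod 7 = (0 * 14) mod 7 = 0
  14^4 mod 7 = (0 * 14) mod 7 = 0
  14^5 mod 7 = (0 * 14) mod 7 = 0
  14^6 mod 7 = (0 * 14) mod 7 = 0
  14^7 mod 7 = (0 * 14) mod 7 = 0
  14^8 mod 7 = (0 * 14) mod 7 = 0
  14^9 mod 7 = (0 * 14) mod 7 = 0
  14^10 mod 7 = (0 * 14) mod 7 = 0
  14^11 mod 7 = (0 * 14) mod 7 = 0
  14^12 mod 7 = (0 * 14) mod 7 = 0
Step 2: Result = 0.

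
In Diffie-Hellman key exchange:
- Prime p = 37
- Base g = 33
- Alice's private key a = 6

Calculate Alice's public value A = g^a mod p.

Step 1: A = g^a mod p = 33^6 mod 37.
  33^1 mod 37 = 33
  33^2 mod 37 = (33 * 33) mod 37 = 16
  33^3 mod 37 = (16 * 33) mod 37 = 10
  33^4 mod 37 = (10 * 33) mod 37 = 34
  33^5 mod 37 = (34 * 33) mod 37 = 12
  33^6 mod 37 = (12 * 33) mod 37 = 26
Result: A = 26.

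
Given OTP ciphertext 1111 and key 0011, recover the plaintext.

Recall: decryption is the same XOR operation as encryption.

Step 1: XOR ciphertext with key:
  Ciphertext: 1111
  Key:        0011
  XOR:        1100
Step 2: Plaintext = 1100 = 12 in decimal.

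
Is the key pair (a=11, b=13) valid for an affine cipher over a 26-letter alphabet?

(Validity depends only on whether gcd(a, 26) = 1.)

Step 1: Compute gcd(11, 26).
Step 2: gcd(11, 26) = 1.
Since gcd = 1, 11 is coprime with 26, so it is a valid key.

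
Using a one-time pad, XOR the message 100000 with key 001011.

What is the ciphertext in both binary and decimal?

Step 1: Write out the XOR operation bit by bit:
  Message: 100000
  Key:     001011
  XOR:     101011
Step 2: Convert to decimal: 101011 = 43.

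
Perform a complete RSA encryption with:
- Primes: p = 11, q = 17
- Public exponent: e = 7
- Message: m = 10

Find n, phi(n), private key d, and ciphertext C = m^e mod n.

Step 1: n = 11 * 17 = 187.
Step 2: phi(n) = (11-1)(17-1) = 10 * 16 = 160.
Step 3: Find d = 7^(-1) mod 160 = 23.
  Verify: 7 * 23 = 161 = 1 (mod 160).
Step 4: C = 10^7 mod 187 = 175.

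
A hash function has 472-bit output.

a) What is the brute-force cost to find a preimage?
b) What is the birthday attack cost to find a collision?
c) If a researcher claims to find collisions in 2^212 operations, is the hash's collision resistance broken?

Step 1: Preimage resistance requires brute-force of 2^472 operations.
Step 2: Collision resistance (birthday bound) = 2^(472/2) = 2^236.
Step 3: The claimed attack costs 2^212 operations.
Step 4: Since 2^212 < 2^236, the claimed attack beats the generic birthday bound, so collision resistance is broken.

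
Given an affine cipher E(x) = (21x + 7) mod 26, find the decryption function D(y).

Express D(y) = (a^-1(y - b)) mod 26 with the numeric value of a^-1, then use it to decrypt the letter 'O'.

Step 1: Find a^-1, the modular inverse of 21 mod 26.
Step 2: We need 21 * a^-1 = 1 (mod 26).
Step 3: 21 * 5 = 105 = 4 * 26 + 1, so a^-1 = 5.
Step 4: D(y) = 5(y - 7) mod 26.
Step 5: Apply to 'O' (y = 14): D(14) = 5 * (14 - 7) mod 26 = 5 * 7 mod 26 = 9 -> 'J'.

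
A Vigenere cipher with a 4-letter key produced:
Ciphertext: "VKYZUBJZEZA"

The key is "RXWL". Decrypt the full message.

Step 1: Key 'RXWL' has length 4. Extended key: RXWLRXWLRXW
Step 2: Decrypt each position:
  V(21) - R(17) = 4 = E
  K(10) - X(23) = 13 = N
  Y(24) - W(22) = 2 = C
  Z(25) - L(11) = 14 = O
  U(20) - R(17) = 3 = D
  B(1) - X(23) = 4 = E
  J(9) - W(22) = 13 = N
  Z(25) - L(11) = 14 = O
  E(4) - R(17) = 13 = N
  Z(25) - X(23) = 2 = C
  A(0) - W(22) = 4 = E
Plaintext: ENCODENONCE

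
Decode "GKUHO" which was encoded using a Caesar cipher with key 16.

Step 1: Reverse the shift by subtracting 16 from each letter position.
  G (position 6) -> position (6-16) mod 26 = 16 -> Q
  K (position 10) -> position (10-16) mod 26 = 20 -> U
  U (position 20) -> position (20-16) mod 26 = 4 -> E
  H (position 7) -> position (7-16) mod 26 = 17 -> R
  O (position 14) -> position (14-16) mod 26 = 24 -> Y
Decrypted message: QUERY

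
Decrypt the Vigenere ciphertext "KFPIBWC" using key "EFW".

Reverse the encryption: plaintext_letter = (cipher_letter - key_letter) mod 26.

Step 1: Extend key: EFWEFWE
Step 2: Decrypt each letter (c - k) mod 26:
  K(10) - E(4) = (10-4) mod 26 = 6 = G
  F(5) - F(5) = (5-5) mod 26 = 0 = A
  P(15) - W(22) = (15-22) mod 26 = 19 = T
  I(8) - E(4) = (8-4) mod 26 = 4 = E
  B(1) - F(5) = (1-5) mod 26 = 22 = W
  W(22) - W(22) = (22-22) mod 26 = 0 = A
  C(2) - E(4) = (2-4) mod 26 = 24 = Y
Plaintext: GATEWAY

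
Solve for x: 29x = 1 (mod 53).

Step 1: We need x such that 29 * x = 1 (mod 53).
Step 2: Using the extended Euclidean algorithm or trial:
  29 * 11 = 319 = 6 * 53 + 1.
Step 3: Since 319 mod 53 = 1, the inverse is x = 11.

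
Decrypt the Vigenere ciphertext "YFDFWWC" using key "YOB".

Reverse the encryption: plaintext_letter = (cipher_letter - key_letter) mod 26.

Step 1: Extend key: YOBYOBY
Step 2: Decrypt each letter (c - k) mod 26:
  Y(24) - Y(24) = (24-24) mod 26 = 0 = A
  F(5) - O(14) = (5-14) mod 26 = 17 = R
  D(3) - B(1) = (3-1) mod 26 = 2 = C
  F(5) - Y(24) = (5-24) mod 26 = 7 = H
  W(22) - O(14) = (22-14) mod 26 = 8 = I
  W(22) - B(1) = (22-1) mod 26 = 21 = V
  C(2) - Y(24) = (2-24) mod 26 = 4 = E
Plaintext: ARCHIVE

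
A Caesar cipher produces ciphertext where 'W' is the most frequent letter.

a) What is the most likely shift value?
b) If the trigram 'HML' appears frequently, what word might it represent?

Step 1: In English, 'E' is the most frequent letter (12.7%).
Step 2: The most frequent ciphertext letter is 'W' (position 22).
Step 3: Shift = (22 - 4) mod 26 = 18.
Step 4: Decrypt 'HML' by shifting back 18:
  H -> P
  M -> U
  L -> T
Step 5: 'HML' decrypts to 'PUT'.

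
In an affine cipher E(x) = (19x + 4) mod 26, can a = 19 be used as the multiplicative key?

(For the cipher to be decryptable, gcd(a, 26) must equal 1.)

Step 1: Compute gcd(19, 26).
Step 2: gcd(19, 26) = 1.
Since gcd = 1, 19 is coprime with 26, so it is a valid key.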